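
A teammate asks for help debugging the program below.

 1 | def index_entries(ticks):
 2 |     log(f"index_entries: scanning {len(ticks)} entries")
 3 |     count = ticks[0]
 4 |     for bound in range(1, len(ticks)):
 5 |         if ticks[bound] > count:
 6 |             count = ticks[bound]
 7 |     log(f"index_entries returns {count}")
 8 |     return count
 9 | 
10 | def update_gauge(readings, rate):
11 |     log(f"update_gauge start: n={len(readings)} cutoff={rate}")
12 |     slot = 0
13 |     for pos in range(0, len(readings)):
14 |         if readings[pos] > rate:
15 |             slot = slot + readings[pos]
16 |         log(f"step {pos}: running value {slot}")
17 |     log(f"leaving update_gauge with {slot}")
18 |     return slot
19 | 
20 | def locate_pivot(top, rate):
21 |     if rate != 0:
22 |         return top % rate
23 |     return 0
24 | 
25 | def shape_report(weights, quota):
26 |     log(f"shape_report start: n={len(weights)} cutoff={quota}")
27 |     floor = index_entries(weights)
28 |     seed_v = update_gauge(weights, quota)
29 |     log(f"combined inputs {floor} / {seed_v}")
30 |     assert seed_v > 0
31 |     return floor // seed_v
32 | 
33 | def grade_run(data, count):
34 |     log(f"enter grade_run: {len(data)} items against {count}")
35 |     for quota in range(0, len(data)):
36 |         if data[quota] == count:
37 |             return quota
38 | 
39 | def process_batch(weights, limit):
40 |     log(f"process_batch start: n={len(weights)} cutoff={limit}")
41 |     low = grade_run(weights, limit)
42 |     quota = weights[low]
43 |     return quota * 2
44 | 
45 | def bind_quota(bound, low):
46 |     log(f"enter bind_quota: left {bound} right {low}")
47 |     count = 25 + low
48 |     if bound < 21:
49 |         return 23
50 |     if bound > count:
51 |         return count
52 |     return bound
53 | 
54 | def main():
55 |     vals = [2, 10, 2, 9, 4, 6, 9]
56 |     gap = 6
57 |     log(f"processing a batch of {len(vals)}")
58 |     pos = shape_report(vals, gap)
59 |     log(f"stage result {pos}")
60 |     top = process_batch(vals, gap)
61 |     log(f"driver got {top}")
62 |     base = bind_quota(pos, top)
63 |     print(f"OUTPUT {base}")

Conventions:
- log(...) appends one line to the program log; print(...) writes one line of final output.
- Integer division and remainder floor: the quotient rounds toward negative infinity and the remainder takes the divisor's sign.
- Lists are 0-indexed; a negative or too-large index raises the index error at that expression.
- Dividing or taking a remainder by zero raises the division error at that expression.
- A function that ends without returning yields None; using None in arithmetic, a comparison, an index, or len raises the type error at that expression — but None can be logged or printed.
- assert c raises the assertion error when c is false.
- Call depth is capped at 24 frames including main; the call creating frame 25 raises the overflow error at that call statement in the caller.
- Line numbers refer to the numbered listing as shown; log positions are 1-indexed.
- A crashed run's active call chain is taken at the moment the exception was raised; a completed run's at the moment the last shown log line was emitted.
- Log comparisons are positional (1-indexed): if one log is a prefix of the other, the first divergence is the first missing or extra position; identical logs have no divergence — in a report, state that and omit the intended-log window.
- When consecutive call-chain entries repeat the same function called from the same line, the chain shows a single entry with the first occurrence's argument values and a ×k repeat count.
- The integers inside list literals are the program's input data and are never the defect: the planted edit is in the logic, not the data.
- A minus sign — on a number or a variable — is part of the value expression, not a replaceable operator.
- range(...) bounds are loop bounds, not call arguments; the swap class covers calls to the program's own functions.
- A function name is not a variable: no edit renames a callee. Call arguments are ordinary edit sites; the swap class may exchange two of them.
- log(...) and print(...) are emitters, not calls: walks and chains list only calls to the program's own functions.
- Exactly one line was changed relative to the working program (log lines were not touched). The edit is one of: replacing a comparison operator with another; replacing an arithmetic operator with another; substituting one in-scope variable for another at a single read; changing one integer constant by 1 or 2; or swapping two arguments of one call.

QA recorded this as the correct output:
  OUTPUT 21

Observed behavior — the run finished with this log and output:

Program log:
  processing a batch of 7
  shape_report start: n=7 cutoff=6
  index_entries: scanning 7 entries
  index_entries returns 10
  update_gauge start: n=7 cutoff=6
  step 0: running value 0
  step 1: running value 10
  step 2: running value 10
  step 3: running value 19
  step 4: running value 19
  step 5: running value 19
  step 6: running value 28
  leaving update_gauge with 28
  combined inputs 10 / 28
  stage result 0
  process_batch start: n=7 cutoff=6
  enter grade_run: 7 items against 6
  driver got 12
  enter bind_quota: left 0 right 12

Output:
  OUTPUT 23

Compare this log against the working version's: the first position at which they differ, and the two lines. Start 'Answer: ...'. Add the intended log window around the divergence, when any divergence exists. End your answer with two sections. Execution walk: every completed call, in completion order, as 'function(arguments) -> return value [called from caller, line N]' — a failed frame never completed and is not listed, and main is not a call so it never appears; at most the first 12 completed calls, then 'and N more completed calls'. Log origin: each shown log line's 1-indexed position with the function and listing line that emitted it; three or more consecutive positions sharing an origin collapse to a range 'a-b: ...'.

Answer: there is none — every log position agrees.
Execution walk:
  index_entries([2, 10, 2, 9, 4, 6, 9]) -> 10  [called from shape_report, line 27]
  update_gauge([2, 10, 2, 9, 4, 6, 9], 6) -> 28  [called from shape_report, line 28]
  shape_report([2, 10, 2, 9, 4, 6, 9], 6) -> 0  [called from main, line 58]
  grade_run([2, 10, 2, 9, 4, 6, 9], 6) -> 5  [called from process_batch, line 41]
  process_batch([2, 10, 2, 9, 4, 6, 9], 6) -> 12  [called from main, line 60]
  bind_quota(0, 12) -> 23  [called from main, line 62]
Origin of each log line:
  1: emitted by main (line 57)
  2: emitted by shape_report (line 26)
  3: emitted by index_entries (line 2)
  4: emitted by index_entries (line 7)
  5: emitted by update_gauge (line 11)
  6-12: emitted by update_gauge (line 16)
  13: emitted by update_gauge (line 17)
  14: emitted by shape_report (line 29)
  15: emitted by main (line 59)
  16: emitted by process_batch (line 40)
  17: emitted by grade_run (line 34)
  18: emitted by main (line 61)
  19: emitted by bind_quota (line 46)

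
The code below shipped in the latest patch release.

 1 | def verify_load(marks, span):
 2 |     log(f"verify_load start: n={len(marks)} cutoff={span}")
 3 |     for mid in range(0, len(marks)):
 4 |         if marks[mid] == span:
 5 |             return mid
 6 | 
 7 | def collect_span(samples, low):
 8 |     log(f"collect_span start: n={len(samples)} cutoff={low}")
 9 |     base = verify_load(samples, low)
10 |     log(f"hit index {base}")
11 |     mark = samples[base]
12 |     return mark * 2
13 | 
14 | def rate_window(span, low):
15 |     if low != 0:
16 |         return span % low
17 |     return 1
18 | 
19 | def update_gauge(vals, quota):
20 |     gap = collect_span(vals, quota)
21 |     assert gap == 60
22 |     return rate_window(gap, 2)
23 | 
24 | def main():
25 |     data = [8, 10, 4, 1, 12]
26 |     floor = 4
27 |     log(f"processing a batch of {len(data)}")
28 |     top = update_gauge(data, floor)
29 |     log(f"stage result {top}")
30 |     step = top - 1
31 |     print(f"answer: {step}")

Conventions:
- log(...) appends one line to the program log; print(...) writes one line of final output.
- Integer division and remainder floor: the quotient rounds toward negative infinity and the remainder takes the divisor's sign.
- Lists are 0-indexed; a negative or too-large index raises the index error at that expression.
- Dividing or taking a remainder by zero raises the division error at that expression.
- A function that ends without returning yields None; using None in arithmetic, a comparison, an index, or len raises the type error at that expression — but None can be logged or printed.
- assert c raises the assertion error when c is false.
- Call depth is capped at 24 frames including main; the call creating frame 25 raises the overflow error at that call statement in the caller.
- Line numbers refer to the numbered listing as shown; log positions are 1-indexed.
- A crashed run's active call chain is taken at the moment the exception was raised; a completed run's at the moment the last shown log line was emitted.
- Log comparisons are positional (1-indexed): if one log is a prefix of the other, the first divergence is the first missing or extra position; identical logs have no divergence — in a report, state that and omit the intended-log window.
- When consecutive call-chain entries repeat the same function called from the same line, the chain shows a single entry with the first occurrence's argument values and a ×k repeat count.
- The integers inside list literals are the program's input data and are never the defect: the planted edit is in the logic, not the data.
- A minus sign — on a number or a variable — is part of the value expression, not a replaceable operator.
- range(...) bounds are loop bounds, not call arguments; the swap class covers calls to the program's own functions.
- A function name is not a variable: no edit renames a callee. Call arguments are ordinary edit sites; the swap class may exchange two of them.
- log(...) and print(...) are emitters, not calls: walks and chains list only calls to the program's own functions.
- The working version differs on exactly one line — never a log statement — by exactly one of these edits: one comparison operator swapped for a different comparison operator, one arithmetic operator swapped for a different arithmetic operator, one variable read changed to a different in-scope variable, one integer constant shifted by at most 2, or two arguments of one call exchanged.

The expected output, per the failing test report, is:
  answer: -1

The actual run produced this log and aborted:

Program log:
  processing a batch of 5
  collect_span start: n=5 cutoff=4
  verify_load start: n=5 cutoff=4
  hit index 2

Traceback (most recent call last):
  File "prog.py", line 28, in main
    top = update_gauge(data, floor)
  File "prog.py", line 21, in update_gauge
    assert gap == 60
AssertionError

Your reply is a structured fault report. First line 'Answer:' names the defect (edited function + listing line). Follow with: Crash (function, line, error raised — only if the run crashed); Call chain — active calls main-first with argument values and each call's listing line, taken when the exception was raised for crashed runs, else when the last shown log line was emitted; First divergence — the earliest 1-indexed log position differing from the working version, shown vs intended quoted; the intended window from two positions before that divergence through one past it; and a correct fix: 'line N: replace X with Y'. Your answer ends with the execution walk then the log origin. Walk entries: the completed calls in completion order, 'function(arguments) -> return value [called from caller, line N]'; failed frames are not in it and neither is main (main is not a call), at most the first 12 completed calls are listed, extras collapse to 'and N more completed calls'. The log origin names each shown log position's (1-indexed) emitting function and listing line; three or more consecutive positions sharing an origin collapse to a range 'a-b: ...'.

Answer: the defect is in update_gauge at line 21.
Key fact: Only 4 log lines were emitted before the run died; the intended continuation was 'stage result 0'.
Crash: update_gauge, line 21, AssertionError.
Call chain: main -> update_gauge([8, 10, 4, 1, 12], 4) (called at line 28).
First divergence: position 5 — the faulty run's log ends after 4 lines; the working version continues with 'stage result 0'.
Intended log window:
  3: verify_load start: n=5 cutoff=4
  4: hit index 2
  5: stage result 0
Execution walk:
  verify_load([8, 10, 4, 1, 12], 4) -> 2  [called from collect_span, line 9]
  collect_span([8, 10, 4, 1, 12], 4) -> 8  [called from update_gauge, line 20]
Log origins:
  1: logged in main at line 27
  2: logged in collect_span at line 8
  3: logged in verify_load at line 2
  4: logged in collect_span at line 10
A correct fix: line 21: replace `==` with `<=`.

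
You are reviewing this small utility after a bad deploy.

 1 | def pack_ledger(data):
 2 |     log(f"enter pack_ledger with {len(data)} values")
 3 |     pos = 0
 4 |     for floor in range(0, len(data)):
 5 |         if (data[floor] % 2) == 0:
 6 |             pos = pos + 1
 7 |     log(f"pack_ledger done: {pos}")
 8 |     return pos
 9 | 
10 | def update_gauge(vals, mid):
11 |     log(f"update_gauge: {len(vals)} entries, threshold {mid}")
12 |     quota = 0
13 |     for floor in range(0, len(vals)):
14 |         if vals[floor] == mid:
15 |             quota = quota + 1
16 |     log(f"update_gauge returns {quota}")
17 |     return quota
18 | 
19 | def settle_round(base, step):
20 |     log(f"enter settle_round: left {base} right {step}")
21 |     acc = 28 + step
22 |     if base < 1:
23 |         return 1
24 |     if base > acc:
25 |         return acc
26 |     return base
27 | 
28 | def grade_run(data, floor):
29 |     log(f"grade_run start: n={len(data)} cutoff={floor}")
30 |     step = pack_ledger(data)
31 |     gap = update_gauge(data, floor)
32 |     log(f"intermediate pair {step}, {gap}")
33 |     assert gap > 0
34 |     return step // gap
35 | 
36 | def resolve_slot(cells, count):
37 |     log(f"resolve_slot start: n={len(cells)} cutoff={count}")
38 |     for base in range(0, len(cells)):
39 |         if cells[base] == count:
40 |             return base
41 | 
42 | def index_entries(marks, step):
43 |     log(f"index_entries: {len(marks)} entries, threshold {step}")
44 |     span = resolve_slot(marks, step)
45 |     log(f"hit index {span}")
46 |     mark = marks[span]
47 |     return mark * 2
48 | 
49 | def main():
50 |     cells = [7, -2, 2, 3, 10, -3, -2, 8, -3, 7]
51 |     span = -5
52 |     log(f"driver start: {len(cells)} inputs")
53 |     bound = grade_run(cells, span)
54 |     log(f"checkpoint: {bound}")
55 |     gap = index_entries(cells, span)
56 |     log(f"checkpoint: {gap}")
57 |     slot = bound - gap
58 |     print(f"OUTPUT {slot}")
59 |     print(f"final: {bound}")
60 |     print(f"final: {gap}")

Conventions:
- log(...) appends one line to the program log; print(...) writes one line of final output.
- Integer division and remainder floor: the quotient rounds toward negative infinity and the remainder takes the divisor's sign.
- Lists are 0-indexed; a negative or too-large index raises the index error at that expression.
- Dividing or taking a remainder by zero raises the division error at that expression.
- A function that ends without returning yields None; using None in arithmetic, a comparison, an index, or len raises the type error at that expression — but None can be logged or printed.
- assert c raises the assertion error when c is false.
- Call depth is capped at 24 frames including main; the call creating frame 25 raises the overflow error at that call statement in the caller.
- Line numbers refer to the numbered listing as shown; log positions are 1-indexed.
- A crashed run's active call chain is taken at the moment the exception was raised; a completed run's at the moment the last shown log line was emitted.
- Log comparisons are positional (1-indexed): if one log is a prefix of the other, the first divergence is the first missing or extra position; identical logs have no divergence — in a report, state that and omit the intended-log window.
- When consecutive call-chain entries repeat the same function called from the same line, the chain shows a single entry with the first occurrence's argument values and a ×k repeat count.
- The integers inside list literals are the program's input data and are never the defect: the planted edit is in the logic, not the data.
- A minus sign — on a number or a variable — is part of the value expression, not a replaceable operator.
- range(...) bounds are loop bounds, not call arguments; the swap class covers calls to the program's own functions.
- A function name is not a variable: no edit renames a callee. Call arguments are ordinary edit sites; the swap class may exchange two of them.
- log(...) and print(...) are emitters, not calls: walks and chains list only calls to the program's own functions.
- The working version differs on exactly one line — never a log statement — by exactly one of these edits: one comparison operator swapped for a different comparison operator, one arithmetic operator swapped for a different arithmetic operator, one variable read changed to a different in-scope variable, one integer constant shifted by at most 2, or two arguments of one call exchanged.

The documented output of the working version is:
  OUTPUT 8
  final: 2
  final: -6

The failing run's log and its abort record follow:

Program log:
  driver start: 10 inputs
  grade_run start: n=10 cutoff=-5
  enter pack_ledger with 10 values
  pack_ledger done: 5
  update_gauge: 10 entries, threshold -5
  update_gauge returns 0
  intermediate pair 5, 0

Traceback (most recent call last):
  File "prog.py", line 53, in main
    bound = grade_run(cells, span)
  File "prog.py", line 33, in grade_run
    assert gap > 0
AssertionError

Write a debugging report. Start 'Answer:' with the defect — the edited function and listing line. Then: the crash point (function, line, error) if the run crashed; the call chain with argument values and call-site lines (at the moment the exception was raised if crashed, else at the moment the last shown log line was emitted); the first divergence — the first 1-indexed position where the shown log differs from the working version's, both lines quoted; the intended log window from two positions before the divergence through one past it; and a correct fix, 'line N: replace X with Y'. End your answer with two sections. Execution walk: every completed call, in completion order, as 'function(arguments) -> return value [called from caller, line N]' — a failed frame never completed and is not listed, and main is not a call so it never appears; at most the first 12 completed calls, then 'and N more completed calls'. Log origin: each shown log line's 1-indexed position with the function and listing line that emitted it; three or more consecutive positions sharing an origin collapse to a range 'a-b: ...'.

Answer: the defect is in main at line 51.
Core observation: The log first diverges at position 2: the faulty run prints 'grade_run start: n=10 cutoff=-5' where the working version prints 'grade_run start: n=10 cutoff=-3'.
Crash: grade_run, line 33, AssertionError.
Call chain: main -> grade_run([7, -2, 2, 3, 10, -3, -2, 8, -3, 7], -5) (called at line 53).
First divergence: position 2 — the shown line 'grade_run start: n=10 cutoff=-5' should read 'grade_run start: n=10 cutoff=-3'.
Intended log window:
  1: driver start: 10 inputs
  2: grade_run start: n=10 cutoff=-3
  3: enter pack_ledger with 10 values
Execution walk:
  pack_ledger([7, -2, 2, 3, 10, -3, -2, 8, -3, 7]) -> 5  [called from grade_run, line 30]
  update_gauge([7, -2, 2, 3, 10, -3, -2, 8, -3, 7], -5) -> 0  [called from grade_run, line 31]
Origin of each log line:
  1: from main, line 52
  2: from grade_run, line 29
  3: from pack_ledger, line 2
  4: from pack_ledger, line 7
  5: from update_gauge, line 11
  6: from update_gauge, line 16
  7: from grade_run, line 32
A correct fix: line 51: replace `-5` with `-3`.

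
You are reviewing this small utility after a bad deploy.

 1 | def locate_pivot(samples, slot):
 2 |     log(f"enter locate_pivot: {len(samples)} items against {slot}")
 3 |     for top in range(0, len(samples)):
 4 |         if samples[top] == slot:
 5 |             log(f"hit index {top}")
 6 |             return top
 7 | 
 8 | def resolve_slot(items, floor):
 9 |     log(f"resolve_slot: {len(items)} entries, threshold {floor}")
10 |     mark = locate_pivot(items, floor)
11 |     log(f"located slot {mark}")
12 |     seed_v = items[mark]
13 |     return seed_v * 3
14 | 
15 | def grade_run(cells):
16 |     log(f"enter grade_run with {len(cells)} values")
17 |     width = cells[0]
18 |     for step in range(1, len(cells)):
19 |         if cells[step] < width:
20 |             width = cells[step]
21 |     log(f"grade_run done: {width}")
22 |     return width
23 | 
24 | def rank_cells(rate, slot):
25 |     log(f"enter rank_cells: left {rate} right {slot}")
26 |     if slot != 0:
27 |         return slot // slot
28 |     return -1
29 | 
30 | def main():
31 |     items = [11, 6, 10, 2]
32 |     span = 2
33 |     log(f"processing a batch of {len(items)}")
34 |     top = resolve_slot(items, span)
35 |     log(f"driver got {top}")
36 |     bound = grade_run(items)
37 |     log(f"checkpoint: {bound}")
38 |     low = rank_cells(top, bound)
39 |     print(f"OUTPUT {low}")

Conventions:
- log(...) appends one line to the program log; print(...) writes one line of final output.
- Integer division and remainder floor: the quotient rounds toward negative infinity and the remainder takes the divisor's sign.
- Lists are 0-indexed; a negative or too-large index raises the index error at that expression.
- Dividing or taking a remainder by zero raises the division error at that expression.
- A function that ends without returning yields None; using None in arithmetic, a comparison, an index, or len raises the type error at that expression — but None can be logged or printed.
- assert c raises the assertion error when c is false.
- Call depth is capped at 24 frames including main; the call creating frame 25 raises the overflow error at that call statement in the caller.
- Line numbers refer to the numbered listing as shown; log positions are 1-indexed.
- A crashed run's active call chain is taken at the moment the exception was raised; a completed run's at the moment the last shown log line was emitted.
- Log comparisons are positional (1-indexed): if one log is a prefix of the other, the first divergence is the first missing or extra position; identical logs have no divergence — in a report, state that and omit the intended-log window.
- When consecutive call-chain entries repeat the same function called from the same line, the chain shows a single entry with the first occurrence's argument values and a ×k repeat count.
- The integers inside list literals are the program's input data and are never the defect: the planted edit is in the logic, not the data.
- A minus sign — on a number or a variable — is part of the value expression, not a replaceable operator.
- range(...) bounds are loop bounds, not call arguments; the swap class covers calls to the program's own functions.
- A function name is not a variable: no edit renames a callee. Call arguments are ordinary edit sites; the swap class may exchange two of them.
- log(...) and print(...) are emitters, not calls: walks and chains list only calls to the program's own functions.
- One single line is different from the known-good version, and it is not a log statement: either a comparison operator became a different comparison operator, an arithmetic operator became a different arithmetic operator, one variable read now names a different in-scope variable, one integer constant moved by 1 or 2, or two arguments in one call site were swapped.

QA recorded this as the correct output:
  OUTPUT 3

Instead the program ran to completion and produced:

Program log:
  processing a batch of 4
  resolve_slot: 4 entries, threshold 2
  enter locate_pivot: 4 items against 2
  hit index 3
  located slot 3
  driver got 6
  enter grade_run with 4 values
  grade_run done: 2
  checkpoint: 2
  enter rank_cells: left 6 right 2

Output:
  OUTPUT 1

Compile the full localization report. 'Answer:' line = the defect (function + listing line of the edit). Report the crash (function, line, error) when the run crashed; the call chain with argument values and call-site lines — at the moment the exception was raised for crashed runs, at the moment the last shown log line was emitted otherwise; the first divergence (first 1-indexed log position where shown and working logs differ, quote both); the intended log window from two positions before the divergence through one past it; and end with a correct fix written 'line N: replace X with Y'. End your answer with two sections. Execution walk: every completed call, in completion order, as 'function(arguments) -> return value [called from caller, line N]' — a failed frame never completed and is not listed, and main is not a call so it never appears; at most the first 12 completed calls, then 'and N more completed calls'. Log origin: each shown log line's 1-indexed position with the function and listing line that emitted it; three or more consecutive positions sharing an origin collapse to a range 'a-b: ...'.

Answer: the defect is in rank_cells at line 27.
Key fact: Every logged value matches the working version; the printed result is what differs.
Call chain: main -> rank_cells(6, 2) (called at line 38).
First divergence: there is none — every log position agrees.
Execution walk:
  locate_pivot([11, 6, 10, 2], 2) -> 3  [called from resolve_slot, line 10]
  resolve_slot([11, 6, 10, 2], 2) -> 6  [called from main, line 34]
  grade_run([11, 6, 10, 2]) -> 2  [called from main, line 36]
  rank_cells(6, 2) -> 1  [called from main, line 38]
Log origin:
  1 — main, line 33
  2 — resolve_slot, line 9
  3 — locate_pivot, line 2
  4 — locate_pivot, line 5
  5 — resolve_slot, line 11
  6 — main, line 35
  7 — grade_run, line 16
  8 — grade_run, line 21
  9 — main, line 37
  10 — rank_cells, line 25
A correct fix: line 27: replace `slot // slot` with `rate // slot`.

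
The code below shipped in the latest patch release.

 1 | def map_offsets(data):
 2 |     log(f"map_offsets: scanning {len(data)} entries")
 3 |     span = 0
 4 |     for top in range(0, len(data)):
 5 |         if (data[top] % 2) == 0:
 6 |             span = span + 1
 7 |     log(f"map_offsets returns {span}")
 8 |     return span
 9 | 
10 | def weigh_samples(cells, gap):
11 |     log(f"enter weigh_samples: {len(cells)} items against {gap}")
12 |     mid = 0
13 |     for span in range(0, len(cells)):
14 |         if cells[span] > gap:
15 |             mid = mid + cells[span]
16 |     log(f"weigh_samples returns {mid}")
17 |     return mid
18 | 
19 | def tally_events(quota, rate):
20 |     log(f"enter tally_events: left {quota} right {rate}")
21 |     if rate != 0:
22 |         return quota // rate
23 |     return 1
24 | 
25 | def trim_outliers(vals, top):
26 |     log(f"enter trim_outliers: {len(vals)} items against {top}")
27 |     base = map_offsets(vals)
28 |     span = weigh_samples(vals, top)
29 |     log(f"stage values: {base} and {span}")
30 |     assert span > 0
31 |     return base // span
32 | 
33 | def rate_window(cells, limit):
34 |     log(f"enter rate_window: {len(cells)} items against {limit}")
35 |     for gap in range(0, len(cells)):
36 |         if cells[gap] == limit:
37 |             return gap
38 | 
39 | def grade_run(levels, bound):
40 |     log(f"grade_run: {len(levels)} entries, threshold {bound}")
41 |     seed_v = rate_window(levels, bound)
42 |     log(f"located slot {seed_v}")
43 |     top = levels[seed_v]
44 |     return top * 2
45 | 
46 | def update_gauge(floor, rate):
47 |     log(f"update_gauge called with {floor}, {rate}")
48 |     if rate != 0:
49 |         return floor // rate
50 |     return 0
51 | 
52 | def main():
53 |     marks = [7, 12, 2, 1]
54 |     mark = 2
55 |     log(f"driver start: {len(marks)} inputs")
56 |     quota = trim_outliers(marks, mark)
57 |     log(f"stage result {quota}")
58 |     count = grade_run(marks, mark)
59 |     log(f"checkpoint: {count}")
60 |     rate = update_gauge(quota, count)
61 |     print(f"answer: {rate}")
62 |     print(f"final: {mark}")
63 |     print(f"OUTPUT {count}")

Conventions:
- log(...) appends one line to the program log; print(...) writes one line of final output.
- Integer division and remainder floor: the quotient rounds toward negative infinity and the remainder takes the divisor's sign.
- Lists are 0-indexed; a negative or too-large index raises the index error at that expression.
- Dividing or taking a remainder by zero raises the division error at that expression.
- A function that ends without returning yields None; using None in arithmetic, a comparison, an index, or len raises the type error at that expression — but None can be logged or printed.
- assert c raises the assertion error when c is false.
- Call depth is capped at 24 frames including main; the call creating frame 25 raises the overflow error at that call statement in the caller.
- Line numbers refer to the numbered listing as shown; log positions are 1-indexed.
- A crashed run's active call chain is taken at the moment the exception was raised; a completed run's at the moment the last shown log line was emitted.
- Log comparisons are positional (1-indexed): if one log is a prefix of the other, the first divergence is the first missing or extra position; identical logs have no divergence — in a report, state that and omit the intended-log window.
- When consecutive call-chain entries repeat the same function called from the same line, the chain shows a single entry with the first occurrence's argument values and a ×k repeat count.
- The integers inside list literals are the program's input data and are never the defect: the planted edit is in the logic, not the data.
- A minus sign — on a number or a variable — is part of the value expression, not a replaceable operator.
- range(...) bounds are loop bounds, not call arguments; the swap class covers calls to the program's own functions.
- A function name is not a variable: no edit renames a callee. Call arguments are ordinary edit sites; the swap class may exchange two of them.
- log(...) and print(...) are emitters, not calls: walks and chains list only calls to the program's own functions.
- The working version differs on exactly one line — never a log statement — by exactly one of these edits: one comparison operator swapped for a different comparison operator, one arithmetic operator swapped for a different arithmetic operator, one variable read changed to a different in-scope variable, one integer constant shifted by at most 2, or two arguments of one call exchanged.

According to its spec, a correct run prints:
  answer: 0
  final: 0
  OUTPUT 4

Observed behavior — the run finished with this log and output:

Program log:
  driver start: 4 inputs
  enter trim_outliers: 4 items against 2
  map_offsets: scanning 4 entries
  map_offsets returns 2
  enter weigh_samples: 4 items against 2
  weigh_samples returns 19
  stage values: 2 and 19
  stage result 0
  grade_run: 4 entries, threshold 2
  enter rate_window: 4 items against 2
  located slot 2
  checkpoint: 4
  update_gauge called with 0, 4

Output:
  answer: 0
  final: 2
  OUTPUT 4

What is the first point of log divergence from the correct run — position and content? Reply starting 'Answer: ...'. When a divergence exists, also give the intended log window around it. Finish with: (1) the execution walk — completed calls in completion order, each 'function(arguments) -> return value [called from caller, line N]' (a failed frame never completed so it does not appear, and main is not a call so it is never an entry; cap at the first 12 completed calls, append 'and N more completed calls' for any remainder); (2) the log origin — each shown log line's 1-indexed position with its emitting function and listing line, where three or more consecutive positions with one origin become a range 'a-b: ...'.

Answer: there is none — every log position agrees.
Execution walk:
  map_offsets([7, 12, 2, 1]) -> 2  [called from trim_outliers, line 27]
  weigh_samples([7, 12, 2, 1], 2) -> 19  [called from trim_outliers, line 28]
  trim_outliers([7, 12, 2, 1], 2) -> 0  [called from main, line 56]
  rate_window([7, 12, 2, 1], 2) -> 2  [called from grade_run, line 41]
  grade_run([7, 12, 2, 1], 2) -> 4  [called from main, line 58]
  update_gauge(0, 4) -> 0  [called from main, line 60]
Origin of each log line:
  1: emitted by main (line 55)
  2: emitted by trim_outliers (line 26)
  3: emitted by map_offsets (line 2)
  4: emitted by map_offsets (line 7)
  5: emitted by weigh_samples (line 11)
  6: emitted by weigh_samples (line 16)
  7: emitted by trim_outliers (line 29)
  8: emitted by main (line 57)
  9: emitted by grade_run (line 40)
  10: emitted by rate_window (line 34)
  11: emitted by grade_run (line 42)
  12: emitted by main (line 59)
  13: emitted by update_gauge (line 47)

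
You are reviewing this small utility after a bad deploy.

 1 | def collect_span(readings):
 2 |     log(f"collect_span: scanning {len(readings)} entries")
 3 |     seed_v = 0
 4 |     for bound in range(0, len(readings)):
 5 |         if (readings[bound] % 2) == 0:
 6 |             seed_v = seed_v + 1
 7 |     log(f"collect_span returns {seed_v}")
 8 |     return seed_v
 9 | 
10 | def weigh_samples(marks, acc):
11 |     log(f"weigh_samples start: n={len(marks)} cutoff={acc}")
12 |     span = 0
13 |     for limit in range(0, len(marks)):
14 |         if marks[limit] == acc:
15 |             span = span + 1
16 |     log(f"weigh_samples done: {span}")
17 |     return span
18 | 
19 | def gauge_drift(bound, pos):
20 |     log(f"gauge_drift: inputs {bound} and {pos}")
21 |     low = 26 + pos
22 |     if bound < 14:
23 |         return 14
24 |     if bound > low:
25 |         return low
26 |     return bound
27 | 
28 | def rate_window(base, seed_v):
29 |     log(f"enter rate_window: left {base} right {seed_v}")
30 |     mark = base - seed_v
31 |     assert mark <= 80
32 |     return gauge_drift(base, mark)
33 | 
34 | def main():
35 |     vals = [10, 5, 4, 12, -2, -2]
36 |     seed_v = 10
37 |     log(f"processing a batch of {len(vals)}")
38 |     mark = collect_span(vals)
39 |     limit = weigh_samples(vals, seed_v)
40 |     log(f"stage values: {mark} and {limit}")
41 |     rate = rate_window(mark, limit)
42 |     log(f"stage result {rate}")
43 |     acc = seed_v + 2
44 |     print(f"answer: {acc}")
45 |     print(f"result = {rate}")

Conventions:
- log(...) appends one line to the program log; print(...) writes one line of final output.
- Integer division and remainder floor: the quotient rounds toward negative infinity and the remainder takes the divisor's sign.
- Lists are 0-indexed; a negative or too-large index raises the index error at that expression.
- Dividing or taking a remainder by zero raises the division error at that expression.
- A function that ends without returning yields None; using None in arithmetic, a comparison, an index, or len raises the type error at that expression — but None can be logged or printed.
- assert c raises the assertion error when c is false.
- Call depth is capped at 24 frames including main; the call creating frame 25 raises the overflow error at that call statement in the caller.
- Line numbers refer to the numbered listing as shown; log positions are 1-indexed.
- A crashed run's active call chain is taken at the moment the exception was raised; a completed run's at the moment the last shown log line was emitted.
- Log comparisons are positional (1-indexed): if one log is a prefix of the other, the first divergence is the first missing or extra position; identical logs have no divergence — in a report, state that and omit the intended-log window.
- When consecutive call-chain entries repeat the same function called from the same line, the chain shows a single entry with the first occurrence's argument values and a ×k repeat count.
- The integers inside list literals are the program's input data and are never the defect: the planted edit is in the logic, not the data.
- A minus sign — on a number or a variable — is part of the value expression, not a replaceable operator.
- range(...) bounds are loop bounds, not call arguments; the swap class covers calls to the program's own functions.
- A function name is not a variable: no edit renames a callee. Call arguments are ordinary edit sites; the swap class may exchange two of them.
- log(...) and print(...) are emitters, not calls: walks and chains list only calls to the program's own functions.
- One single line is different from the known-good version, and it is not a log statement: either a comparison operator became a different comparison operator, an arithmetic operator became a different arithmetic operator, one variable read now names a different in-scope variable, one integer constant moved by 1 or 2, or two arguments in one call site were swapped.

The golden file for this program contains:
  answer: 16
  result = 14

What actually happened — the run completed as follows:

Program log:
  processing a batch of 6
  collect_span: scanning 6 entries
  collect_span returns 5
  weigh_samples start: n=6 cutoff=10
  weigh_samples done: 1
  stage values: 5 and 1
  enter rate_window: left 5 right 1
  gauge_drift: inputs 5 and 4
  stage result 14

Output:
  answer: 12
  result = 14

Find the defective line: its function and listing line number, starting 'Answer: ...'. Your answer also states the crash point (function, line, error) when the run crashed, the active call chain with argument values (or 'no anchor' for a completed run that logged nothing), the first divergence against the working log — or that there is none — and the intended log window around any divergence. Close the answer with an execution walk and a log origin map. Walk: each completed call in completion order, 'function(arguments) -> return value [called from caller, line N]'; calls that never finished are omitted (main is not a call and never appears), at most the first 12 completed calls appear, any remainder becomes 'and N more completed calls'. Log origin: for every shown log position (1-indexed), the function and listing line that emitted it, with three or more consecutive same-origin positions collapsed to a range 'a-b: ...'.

Answer: the defect is in main at line 43.
Core observation: The two runs log identically and part ways only at the printed values.
Call chain: main.
First divergence: none — the logs agree in full.
Execution walk:
  collect_span([10, 5, 4, 12, -2, -2]) -> 5  [called from main, line 38]
  weigh_samples([10, 5, 4, 12, -2, -2], 10) -> 1  [called from main, line 39]
  gauge_drift(5, 4) -> 14  [called from rate_window, line 32]
  rate_window(5, 1) -> 14  [called from main, line 41]
Log origins:
  1: emitted by main (line 37)
  2: emitted by collect_span (line 2)
  3: emitted by collect_span (line 7)
  4: emitted by weigh_samples (line 11)
  5: emitted by weigh_samples (line 16)
  6: emitted by main (line 40)
  7: emitted by rate_window (line 29)
  8: emitted by gauge_drift (line 20)
  9: emitted by main (line 42)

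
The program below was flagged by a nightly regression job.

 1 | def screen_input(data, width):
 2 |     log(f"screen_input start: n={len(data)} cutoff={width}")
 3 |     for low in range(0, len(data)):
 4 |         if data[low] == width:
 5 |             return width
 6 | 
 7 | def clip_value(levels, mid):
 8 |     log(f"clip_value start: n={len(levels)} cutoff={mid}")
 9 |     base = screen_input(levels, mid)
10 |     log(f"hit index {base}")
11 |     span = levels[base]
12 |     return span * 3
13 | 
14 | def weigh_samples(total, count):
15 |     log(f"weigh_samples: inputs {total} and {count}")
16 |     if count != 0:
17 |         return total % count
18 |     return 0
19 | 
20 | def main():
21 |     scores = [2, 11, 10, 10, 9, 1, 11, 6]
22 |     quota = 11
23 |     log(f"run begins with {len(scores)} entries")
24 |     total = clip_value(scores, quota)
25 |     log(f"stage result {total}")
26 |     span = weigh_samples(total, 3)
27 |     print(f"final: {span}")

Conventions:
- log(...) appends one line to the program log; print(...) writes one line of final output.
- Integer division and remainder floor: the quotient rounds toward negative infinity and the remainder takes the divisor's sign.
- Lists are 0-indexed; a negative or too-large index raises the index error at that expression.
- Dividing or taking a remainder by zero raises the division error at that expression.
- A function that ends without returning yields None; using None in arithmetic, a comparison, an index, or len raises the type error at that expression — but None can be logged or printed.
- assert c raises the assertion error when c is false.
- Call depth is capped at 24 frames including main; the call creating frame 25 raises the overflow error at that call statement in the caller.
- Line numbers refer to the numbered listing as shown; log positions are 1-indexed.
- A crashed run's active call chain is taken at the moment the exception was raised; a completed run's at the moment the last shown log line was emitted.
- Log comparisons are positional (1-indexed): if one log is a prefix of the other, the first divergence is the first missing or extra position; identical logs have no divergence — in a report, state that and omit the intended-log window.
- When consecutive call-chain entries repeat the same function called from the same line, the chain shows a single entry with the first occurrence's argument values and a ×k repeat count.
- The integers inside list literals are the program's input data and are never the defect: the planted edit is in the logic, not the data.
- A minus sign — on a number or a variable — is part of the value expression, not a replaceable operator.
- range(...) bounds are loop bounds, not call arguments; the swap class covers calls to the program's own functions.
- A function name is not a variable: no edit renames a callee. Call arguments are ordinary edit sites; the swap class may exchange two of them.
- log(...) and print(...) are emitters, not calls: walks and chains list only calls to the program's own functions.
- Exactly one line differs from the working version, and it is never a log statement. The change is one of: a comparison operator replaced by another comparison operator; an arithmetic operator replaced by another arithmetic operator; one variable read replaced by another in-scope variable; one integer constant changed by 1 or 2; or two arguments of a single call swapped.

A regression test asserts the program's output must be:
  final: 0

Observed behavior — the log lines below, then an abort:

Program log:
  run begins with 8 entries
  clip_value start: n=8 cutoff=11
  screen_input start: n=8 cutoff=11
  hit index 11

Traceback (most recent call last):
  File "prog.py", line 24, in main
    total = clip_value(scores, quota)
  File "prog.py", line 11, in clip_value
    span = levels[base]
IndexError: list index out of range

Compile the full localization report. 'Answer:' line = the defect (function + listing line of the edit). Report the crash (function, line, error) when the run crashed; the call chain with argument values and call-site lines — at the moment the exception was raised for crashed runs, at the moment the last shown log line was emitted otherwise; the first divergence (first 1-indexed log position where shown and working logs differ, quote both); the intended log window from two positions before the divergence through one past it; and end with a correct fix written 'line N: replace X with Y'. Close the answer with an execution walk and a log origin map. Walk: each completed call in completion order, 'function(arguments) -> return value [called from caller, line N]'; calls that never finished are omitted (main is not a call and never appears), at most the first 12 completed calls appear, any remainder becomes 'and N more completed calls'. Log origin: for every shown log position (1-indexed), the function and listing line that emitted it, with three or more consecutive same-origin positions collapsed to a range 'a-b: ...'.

Answer: the defect is in screen_input at line 5.
Core observation: The log first diverges at position 4: the faulty run prints 'hit index 11' where the working version prints 'hit index 1'.
Crash: clip_value, line 11, IndexError.
Call chain: main -> clip_value([2, 11, 10, 10, 9, 1, 11, 6], 11) (called at line 24).
First divergence: position 4 — the shown line 'hit index 11' should read 'hit index 1'.
Intended log window:
  2: clip_value start: n=8 cutoff=11
  3: screen_input start: n=8 cutoff=11
  4: hit index 1
  5: stage result 33
Execution walk:
  screen_input([2, 11, 10, 10, 9, 1, 11, 6], 11) -> 11  [called from clip_value, line 9]
Log origin:
  1: logged in main at line 23
  2: logged in clip_value at line 8
  3: logged in screen_input at line 2
  4: logged in clip_value at line 10
A correct fix: line 5: replace `width` with `low`.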